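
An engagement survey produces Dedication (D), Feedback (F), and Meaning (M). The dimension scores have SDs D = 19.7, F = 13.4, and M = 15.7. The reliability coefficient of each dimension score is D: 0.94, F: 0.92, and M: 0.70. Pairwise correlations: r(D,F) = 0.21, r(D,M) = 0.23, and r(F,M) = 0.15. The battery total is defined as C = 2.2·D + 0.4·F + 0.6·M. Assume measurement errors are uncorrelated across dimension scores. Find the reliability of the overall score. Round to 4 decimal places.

Var(C) = 2.2²·19.7² + 0.4²·13.4² + 0.6²·15.7² + 2·[0.88·19.7·13.4·0.21 + 1.32·19.7·15.7·0.23 + 0.24·13.4·15.7·0.15] = 1995.82 + 300.515 = 2296.34.
Because errors are independent across components, Cov(Tᵢ,Tⱼ) = Cov(Xᵢ,Xⱼ); the off-diagonal part of the true-score variance is the same as above.
True-score variance = [2.2²·19.7²·0.94 + 0.4²·13.4²·0.92 + 0.6²·15.7²·0.70] + 300.515 = 1854.2 + 300.515 = 2154.72.
Reliability = 2154.72 / 2296.34 = 0.9383.

0.9383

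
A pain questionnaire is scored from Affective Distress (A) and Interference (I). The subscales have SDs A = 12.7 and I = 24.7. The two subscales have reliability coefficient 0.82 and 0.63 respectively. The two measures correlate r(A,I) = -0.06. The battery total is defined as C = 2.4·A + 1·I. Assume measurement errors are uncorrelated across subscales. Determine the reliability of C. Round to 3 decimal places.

0.729

Var(C) = 2.4²·12.7² + 24.7² + 2·[2.4·12.7·24.7·(-0.06)] = 1539.12 − 90.3427 = 1448.78.
With uncorrelated errors the cross-covariances are all true-score covariance, so they carry over unchanged; only the diagonal terms shrink to ρᵢσᵢ².
True-score variance = [2.4²·12.7²·0.82 + 24.7²·0.63] − 90.3427 = 1146.16 − 90.3427 = 1055.82.
Reliability = 1055.82 / 1448.78 = 0.729.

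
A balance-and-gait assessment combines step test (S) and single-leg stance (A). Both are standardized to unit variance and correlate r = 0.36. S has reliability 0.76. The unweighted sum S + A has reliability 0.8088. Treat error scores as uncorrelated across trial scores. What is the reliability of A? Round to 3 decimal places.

Var(S+A) = 2 + 2·0.36 = 2.720.
True-score variance = ρ_S + ρ_A + 2·0.36, so 0.8088 = (0.76 + ρ_A + 0.72) / 2.720.
ρ_A = 0.8088·2.720 − 0.76 − 0.72 = 0.720.

0.720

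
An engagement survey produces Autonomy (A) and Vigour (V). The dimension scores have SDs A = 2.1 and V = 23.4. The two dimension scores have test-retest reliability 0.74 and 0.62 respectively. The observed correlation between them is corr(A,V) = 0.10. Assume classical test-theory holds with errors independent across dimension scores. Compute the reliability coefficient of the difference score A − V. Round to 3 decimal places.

Var(A−V) = 2.1² + 23.4² − 2·2.1·23.4·0.10 = 551.97 − 9.828 = 542.142.
Under uncorrelated errors the observed covariances equal the true-score covariances, so only the own-variance terms attenuate.
True-score variance = [2.1²·0.74 + 23.4²·0.62] − 9.828 = 342.751 − 9.828 = 332.923.
Reliability = 332.923 / 542.142 = 0.614.

0.614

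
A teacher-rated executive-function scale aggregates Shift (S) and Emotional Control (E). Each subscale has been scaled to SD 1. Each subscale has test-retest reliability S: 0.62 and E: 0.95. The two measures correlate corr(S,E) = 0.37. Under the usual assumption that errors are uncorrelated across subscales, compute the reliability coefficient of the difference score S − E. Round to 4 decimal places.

0.6587

Var(S−E) = 1 + 1 − 2·0.37 = 2 − 0.74 = 1.26.
With uncorrelated errors the cross-covariances are all true-score covariance, so they carry over unchanged; only the diagonal terms shrink to ρᵢσᵢ².
True-score variance = [0.62 + 0.95] − 0.74 = 1.57 − 0.74 = 0.83.
Reliability = 0.83 / 1.26 = 0.6587.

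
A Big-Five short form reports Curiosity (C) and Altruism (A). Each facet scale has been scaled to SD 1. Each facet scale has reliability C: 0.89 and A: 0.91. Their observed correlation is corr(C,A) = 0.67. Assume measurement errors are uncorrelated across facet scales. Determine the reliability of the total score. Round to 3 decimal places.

Var(C+A) = 2 + 2·[0.67] = 2 + 1.34 = 3.34.
Because errors are independent across components, Cov(Tᵢ,Tⱼ) = Cov(Xᵢ,Xⱼ); the off-diagonal part of the true-score variance is the same as above.
True-score variance = [0.89 + 0.91] + 1.34 = 1.8 + 1.34 = 3.14.
Reliability = 3.14 / 3.34 = 0.940.

0.940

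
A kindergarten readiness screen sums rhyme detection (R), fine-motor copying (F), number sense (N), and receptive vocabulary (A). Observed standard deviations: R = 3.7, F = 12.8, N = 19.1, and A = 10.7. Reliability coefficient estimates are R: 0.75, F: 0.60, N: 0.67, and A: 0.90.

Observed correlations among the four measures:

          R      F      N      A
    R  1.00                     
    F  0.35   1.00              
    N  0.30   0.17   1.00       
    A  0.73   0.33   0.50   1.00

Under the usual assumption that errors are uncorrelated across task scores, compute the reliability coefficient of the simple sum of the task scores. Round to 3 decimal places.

Var(R+F+N+A) = 3.7² + 12.8² + 19.1² + 10.7² + 2·[3.7·12.8·0.35 + 3.7·19.1·0.30 + 3.7·10.7·0.73 + 12.8·19.1·0.17 + 12.8·10.7·0.33 + 19.1·10.7·0.50] = 656.83 + 511.242 = 1168.07.
Because errors are independent across components, Cov(Tᵢ,Tⱼ) = Cov(Xᵢ,Xⱼ); the off-diagonal part of the true-score variance is the same as above.
True-score variance = [3.7²·0.75 + 12.8²·0.60 + 19.1²·0.67 + 10.7²·0.90] + 511.242 = 456.035 + 511.242 = 967.277.
Reliability = 967.277 / 1168.07 = 0.828.

0.828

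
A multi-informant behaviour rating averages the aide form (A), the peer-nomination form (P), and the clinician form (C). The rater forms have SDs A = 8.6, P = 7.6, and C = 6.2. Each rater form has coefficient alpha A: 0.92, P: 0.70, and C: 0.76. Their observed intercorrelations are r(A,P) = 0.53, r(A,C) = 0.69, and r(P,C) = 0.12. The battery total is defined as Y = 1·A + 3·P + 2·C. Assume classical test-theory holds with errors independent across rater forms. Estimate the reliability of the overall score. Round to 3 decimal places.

Var(Y) = 8.6² + 3²·7.6² + 2²·6.2² + 2·[3·8.6·7.6·0.53 + 2·8.6·6.2·0.69 + 6·7.6·6.2·0.12] = 747.56 + 422.861 = 1170.42.
Because errors are independent across components, Cov(Tᵢ,Tⱼ) = Cov(Xᵢ,Xⱼ); the off-diagonal part of the true-score variance is the same as above.
True-score variance = [8.6²·0.92 + 3²·7.6²·0.70 + 2²·6.2²·0.76] + 422.861 = 548.789 + 422.861 = 971.65.
Reliability = 971.65 / 1170.42 = 0.830.

0.830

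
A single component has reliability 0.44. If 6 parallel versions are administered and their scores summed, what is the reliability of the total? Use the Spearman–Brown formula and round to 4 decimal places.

ρ_k = kρ / (1 + (k−1)ρ) = 6·0.44 / (1 + 5·0.44) = 2.640 / 3.200 = 0.8250.

0.8250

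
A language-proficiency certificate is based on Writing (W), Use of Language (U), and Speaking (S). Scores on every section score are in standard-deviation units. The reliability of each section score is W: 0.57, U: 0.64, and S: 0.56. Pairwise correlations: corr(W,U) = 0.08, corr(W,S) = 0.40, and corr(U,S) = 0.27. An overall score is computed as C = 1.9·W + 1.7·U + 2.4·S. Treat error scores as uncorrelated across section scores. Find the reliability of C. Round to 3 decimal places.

Var(C) = 1.9² + 1.7² + 2.4² + 2·[3.23·0.08 + 4.56·0.40 + 4.08·0.27] = 12.26 + 6.368 = 18.628.
Under uncorrelated errors the observed covariances equal the true-score covariances, so only the own-variance terms attenuate.
True-score variance = [1.9²·0.57 + 1.7²·0.64 + 2.4²·0.56] + 6.368 = 7.1329 + 6.368 = 13.5009.
Reliability = 13.5009 / 18.628 = 0.725.

0.725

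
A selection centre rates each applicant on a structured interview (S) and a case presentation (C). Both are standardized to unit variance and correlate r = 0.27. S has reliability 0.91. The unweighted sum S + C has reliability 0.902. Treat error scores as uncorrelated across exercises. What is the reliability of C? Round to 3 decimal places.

0.841

Var(S+C) = 2 + 2·0.27 = 2.540.
True-score variance = ρ_S + ρ_C + 2·0.27, so 0.902 = (0.91 + ρ_C + 0.54) / 2.540.
ρ_C = 0.902·2.540 − 0.91 − 0.54 = 0.841.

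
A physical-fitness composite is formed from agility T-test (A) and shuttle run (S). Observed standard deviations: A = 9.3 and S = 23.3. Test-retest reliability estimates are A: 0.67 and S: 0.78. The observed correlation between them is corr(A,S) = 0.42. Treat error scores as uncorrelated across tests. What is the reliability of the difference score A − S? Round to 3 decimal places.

Var(A−S) = 9.3² + 23.3² − 2·9.3·23.3·0.42 = 629.38 − 182.02 = 447.36.
Under uncorrelated errors the observed covariances equal the true-score covariances, so only the own-variance terms attenuate.
True-score variance = [9.3²·0.67 + 23.3²·0.78] − 182.02 = 481.403 − 182.02 = 299.383.
Reliability = 299.383 / 447.36 = 0.669.

0.669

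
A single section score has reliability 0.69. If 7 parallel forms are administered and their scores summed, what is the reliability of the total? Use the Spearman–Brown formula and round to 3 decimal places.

0.940

ρ_k = kρ / (1 + (k−1)ρ) = 7·0.69 / (1 + 6·0.69) = 4.830 / 5.140 = 0.940.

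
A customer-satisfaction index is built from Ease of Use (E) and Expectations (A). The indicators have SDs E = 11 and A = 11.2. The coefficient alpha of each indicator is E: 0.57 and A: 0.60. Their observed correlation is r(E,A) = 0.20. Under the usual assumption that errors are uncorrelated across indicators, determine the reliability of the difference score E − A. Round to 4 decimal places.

0.4816

Var(E−A) = 11² + 11.2² − 2·11·11.2·0.20 = 246.44 − 49.28 = 197.16.
Because errors are independent across components, Cov(Tᵢ,Tⱼ) = Cov(Xᵢ,Xⱼ); the off-diagonal part of the true-score variance is the same as above.
True-score variance = [11²·0.57 + 11.2²·0.60] − 49.28 = 144.234 − 49.28 = 94.954.
Reliability = 94.954 / 197.16 = 0.4816.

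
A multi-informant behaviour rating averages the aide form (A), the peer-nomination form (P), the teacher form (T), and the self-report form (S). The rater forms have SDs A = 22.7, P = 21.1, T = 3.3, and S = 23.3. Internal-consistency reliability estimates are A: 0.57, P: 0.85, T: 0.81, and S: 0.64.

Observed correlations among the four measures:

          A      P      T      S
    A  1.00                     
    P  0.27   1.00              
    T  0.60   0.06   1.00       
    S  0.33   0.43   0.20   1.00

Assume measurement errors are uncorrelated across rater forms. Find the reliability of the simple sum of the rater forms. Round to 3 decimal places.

0.818

Var(A+P+T+S) = 22.7² + 21.1² + 3.3² + 23.3² + 2·[22.7·21.1·0.27 + 22.7·3.3·0.60 + 22.7·23.3·0.33 + 21.1·3.3·0.06 + 21.1·23.3·0.43 + 3.3·23.3·0.20] = 1514.28 + 1159.53 = 2673.81.
With uncorrelated errors the cross-covariances are all true-score covariance, so they carry over unchanged; only the diagonal terms shrink to ρᵢσᵢ².
True-score variance = [22.7²·0.57 + 21.1²·0.85 + 3.3²·0.81 + 23.3²·0.64] + 1159.53 = 1028.41 + 1159.53 = 2187.94.
Reliability = 2187.94 / 2673.81 = 0.818.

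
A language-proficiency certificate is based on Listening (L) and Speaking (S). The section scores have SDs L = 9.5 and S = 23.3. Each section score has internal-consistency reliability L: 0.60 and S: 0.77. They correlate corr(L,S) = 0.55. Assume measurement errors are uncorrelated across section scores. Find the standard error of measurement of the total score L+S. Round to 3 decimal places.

12.687

Var(total) = 633.14 + 243.485 = 876.625.
True-score variance = 472.175 + 243.485 = 715.66, so reliability = 0.8164.
Error variance = 876.625 − 715.66 = 160.965; SEM = √160.965 = 12.687.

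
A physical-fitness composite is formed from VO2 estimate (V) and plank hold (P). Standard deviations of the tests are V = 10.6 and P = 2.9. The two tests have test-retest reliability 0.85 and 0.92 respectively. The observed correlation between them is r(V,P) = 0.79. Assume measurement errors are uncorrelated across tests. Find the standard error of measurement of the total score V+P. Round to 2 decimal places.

Var(total) = 120.77 + 48.5692 = 169.339.
True-score variance = 103.243 + 48.5692 = 151.812, so reliability = 0.8965.
Error variance = 169.339 − 151.812 = 17.5268; SEM = √17.5268 = 4.19.

4.19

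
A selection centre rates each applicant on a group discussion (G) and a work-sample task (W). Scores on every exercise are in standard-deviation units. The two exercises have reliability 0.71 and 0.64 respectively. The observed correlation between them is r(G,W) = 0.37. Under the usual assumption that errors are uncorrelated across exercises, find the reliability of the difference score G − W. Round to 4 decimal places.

0.4841

Var(G−W) = 1 + 1 − 2·0.37 = 2 − 0.74 = 1.26.
Because errors are independent across components, Cov(Tᵢ,Tⱼ) = Cov(Xᵢ,Xⱼ); the off-diagonal part of the true-score variance is the same as above.
True-score variance = [0.71 + 0.64] − 0.74 = 1.35 − 0.74 = 0.61.
Reliability = 0.61 / 1.26 = 0.4841.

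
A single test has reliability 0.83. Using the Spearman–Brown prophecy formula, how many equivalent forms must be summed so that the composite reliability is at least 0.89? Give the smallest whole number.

2

k ≥ ρ*(1−ρ₁)/(ρ₁(1−ρ*)) = 0.89·0.17 / (0.83·0.11) = 1.657.
Smallest integer k = 2.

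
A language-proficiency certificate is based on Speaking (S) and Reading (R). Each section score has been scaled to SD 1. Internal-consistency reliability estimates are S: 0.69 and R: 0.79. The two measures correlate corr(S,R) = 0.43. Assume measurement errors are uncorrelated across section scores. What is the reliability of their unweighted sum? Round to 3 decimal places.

0.818

Var(S+R) = 2 + 2·[0.43] = 2 + 0.86 = 2.86.
With uncorrelated errors the cross-covariances are all true-score covariance, so they carry over unchanged; only the diagonal terms shrink to ρᵢσᵢ².
True-score variance = [0.69 + 0.79] + 0.86 = 1.48 + 0.86 = 2.34.
Reliability = 2.34 / 2.86 = 0.818.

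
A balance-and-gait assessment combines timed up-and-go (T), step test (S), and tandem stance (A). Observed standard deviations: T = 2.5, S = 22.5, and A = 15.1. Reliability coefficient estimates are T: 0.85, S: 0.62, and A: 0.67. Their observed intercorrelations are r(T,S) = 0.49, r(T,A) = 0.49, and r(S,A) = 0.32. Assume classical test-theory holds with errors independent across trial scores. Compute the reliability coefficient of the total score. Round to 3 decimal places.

0.744

Var(T+S+A) = 2.5² + 22.5² + 15.1² + 2·[2.5·22.5·0.49 + 2.5·15.1·0.49 + 22.5·15.1·0.32] = 740.51 + 309.56 = 1050.07.
Under uncorrelated errors the observed covariances equal the true-score covariances, so only the own-variance terms attenuate.
True-score variance = [2.5²·0.85 + 22.5²·0.62 + 15.1²·0.67] + 309.56 = 471.954 + 309.56 = 781.514.
Reliability = 781.514 / 1050.07 = 0.744.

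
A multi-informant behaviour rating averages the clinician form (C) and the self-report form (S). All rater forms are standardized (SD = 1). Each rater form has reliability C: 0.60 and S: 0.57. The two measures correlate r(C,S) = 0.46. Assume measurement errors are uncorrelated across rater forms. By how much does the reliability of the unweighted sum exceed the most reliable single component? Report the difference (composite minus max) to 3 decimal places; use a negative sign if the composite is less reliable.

0.116

Var(sum) = 2 + 0.92 = 2.92; true-score variance = 1.17 + 0.92 = 2.09; composite reliability = 0.7158.
Max component reliability = 0.6000.
Difference = 0.7158 − 0.6000 = 0.116.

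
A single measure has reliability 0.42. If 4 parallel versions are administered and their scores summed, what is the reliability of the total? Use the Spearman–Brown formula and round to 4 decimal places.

0.7434

ρ_k = kρ / (1 + (k−1)ρ) = 4·0.42 / (1 + 3·0.42) = 1.680 / 2.260 = 0.7434.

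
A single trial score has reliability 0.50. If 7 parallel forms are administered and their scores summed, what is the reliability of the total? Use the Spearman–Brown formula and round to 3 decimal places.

0.875

ρ_k = kρ / (1 + (k−1)ρ) = 7·0.50 / (1 + 6·0.50) = 3.500 / 4.000 = 0.875.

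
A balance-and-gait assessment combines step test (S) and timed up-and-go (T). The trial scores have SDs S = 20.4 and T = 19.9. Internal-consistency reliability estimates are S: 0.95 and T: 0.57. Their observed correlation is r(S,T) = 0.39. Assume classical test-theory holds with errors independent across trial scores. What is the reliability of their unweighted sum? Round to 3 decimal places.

0.831

Var(S+T) = 20.4² + 19.9² + 2·[20.4·19.9·0.39] = 812.17 + 316.649 = 1128.82.
Under uncorrelated errors the observed covariances equal the true-score covariances, so only the own-variance terms attenuate.
True-score variance = [20.4²·0.95 + 19.9²·0.57] + 316.649 = 621.078 + 316.649 = 937.726.
Reliability = 937.726 / 1128.82 = 0.831.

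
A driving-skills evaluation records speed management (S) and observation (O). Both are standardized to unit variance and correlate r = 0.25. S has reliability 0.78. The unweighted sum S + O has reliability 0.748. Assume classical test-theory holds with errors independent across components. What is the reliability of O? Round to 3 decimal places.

Var(S+O) = 2 + 2·0.25 = 2.500.
True-score variance = ρ_S + ρ_O + 2·0.25, so 0.748 = (0.78 + ρ_O + 0.50) / 2.500.
ρ_O = 0.748·2.500 − 0.78 − 0.50 = 0.590.

0.590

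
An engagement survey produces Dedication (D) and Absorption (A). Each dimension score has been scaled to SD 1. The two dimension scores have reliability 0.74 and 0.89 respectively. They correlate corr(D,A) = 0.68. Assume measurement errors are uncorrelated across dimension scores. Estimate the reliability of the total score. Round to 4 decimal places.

0.8899

Var(D+A) = 2 + 2·[0.68] = 2 + 1.36 = 3.36.
Because errors are independent across components, Cov(Tᵢ,Tⱼ) = Cov(Xᵢ,Xⱼ); the off-diagonal part of the true-score variance is the same as above.
True-score variance = [0.74 + 0.89] + 1.36 = 1.63 + 1.36 = 2.99.
Reliability = 2.99 / 3.36 = 0.8899.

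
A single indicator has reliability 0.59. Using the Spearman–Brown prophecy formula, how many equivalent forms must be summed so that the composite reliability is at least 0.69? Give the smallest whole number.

k ≥ ρ*(1−ρ₁)/(ρ₁(1−ρ*)) = 0.69·0.41 / (0.59·0.31) = 1.547.
Smallest integer k = 2.

2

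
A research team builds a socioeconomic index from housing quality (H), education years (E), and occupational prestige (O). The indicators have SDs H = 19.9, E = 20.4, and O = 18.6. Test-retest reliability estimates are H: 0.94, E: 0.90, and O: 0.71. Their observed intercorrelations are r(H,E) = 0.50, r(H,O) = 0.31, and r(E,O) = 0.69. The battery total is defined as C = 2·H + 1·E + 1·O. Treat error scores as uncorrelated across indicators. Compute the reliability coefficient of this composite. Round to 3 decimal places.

Var(C) = 2²·19.9² + 20.4² + 18.6² + 2·[2·19.9·20.4·0.50 + 2·19.9·18.6·0.31 + 20.4·18.6·0.69] = 2346.16 + 1794.52 = 4140.68.
Because errors are independent across components, Cov(Tᵢ,Tⱼ) = Cov(Xᵢ,Xⱼ); the off-diagonal part of the true-score variance is the same as above.
True-score variance = [2²·19.9²·0.94 + 20.4²·0.90 + 18.6²·0.71] + 1794.52 = 2109.17 + 1794.52 = 3903.69.
Reliability = 3903.69 / 4140.68 = 0.943.

0.943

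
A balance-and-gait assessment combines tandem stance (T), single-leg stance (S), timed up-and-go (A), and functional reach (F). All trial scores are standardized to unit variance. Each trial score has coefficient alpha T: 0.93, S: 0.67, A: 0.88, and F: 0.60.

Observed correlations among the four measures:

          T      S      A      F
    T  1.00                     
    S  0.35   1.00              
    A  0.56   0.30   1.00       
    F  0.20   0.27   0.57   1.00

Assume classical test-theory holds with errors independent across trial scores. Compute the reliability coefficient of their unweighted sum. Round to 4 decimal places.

Var(T+S+A+F) = 4 + 2·[0.35 + 0.56 + 0.20 + 0.30 + 0.27 + 0.57] = 4 + 4.5 = 8.5.
With uncorrelated errors the cross-covariances are all true-score covariance, so they carry over unchanged; only the diagonal terms shrink to ρᵢσᵢ².
True-score variance = [0.93 + 0.67 + 0.88 + 0.60] + 4.5 = 3.08 + 4.5 = 7.58.
Reliability = 7.58 / 8.5 = 0.8918.

0.8918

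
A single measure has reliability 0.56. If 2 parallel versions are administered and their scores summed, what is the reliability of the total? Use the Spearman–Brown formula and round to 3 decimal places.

ρ_k = kρ / (1 + (k−1)ρ) = 2·0.56 / (1 + 1·0.56) = 1.120 / 1.560 = 0.718.

0.718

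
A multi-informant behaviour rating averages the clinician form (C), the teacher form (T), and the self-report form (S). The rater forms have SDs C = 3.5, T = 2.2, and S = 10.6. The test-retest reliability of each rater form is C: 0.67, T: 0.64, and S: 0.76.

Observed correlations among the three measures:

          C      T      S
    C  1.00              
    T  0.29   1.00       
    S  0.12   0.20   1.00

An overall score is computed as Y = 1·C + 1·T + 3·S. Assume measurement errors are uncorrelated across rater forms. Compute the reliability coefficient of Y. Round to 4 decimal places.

Var(Y) = 3.5² + 2.2² + 3²·10.6² + 2·[3.5·2.2·0.29 + 3·3.5·10.6·0.12 + 3·2.2·10.6·0.20] = 1028.33 + 59.162 = 1087.49.
Because errors are independent across components, Cov(Tᵢ,Tⱼ) = Cov(Xᵢ,Xⱼ); the off-diagonal part of the true-score variance is the same as above.
True-score variance = [3.5²·0.67 + 2.2²·0.64 + 3²·10.6²·0.76] + 59.162 = 779.848 + 59.162 = 839.01.
Reliability = 839.01 / 1087.49 = 0.7715.

0.7715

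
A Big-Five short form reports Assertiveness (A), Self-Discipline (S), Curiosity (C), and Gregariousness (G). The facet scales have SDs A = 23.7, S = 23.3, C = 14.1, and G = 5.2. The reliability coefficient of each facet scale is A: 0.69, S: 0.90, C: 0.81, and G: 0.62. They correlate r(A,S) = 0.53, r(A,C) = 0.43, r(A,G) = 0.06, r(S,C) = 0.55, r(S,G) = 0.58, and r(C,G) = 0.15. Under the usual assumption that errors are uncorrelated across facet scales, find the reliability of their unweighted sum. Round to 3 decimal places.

0.899

Var(A+S+C+G) = 23.7² + 23.3² + 14.1² + 5.2² + 2·[23.7·23.3·0.53 + 23.7·14.1·0.43 + 23.7·5.2·0.06 + 23.3·14.1·0.55 + 23.3·5.2·0.58 + 14.1·5.2·0.15] = 1330.43 + 1411.44 = 2741.87.
Under uncorrelated errors the observed covariances equal the true-score covariances, so only the own-variance terms attenuate.
True-score variance = [23.7²·0.69 + 23.3²·0.90 + 14.1²·0.81 + 5.2²·0.62] + 1411.44 = 1053.97 + 1411.44 = 2465.41.
Reliability = 2465.41 / 2741.87 = 0.899.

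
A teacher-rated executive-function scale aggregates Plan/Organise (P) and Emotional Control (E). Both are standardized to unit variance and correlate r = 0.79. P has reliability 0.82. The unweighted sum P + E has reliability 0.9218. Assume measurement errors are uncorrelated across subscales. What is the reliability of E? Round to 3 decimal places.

0.900

Var(P+E) = 2 + 2·0.79 = 3.580.
True-score variance = ρ_P + ρ_E + 2·0.79, so 0.9218 = (0.82 + ρ_E + 1.58) / 3.580.
ρ_E = 0.9218·3.580 − 0.82 − 1.58 = 0.900.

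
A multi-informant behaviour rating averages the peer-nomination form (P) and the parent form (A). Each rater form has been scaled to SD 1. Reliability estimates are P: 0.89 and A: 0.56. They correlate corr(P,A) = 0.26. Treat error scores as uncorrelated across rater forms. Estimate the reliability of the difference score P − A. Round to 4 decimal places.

Var(P−A) = 1 + 1 − 2·0.26 = 2 − 0.52 = 1.48.
Because errors are independent across components, Cov(Tᵢ,Tⱼ) = Cov(Xᵢ,Xⱼ); the off-diagonal part of the true-score variance is the same as above.
True-score variance = [0.89 + 0.56] − 0.52 = 1.45 − 0.52 = 0.93.
Reliability = 0.93 / 1.48 = 0.6284.

0.6284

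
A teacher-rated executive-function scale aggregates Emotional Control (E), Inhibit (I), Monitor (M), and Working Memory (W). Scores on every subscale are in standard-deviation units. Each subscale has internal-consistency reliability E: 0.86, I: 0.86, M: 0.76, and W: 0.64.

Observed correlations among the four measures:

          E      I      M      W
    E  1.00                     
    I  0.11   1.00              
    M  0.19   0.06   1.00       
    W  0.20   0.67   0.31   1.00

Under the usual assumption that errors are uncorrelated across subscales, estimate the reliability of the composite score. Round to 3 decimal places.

0.876

Var(E+I+M+W) = 4 + 2·[0.11 + 0.19 + 0.20 + 0.06 + 0.67 + 0.31] = 4 + 3.08 = 7.08.
Because errors are independent across components, Cov(Tᵢ,Tⱼ) = Cov(Xᵢ,Xⱼ); the off-diagonal part of the true-score variance is the same as above.
True-score variance = [0.86 + 0.86 + 0.76 + 0.64] + 3.08 = 3.12 + 3.08 = 6.2.
Reliability = 6.2 / 7.08 = 0.876.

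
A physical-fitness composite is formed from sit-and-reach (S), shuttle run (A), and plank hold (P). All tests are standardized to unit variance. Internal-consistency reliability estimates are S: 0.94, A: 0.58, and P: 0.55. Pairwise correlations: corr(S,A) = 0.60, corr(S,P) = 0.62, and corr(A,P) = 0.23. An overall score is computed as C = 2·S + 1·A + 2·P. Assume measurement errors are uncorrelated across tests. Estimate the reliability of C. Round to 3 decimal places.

0.858

Var(C) = 2² + 1 + 2² + 2·[2·0.60 + 4·0.62 + 2·0.23] = 9 + 8.28 = 17.28.
Under uncorrelated errors the observed covariances equal the true-score covariances, so only the own-variance terms attenuate.
True-score variance = [2²·0.94 + 0.58 + 2²·0.55] + 8.28 = 6.54 + 8.28 = 14.82.
Reliability = 14.82 / 17.28 = 0.858.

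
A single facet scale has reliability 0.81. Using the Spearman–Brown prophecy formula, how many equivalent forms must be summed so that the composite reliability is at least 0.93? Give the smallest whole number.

k ≥ ρ*(1−ρ₁)/(ρ₁(1−ρ*)) = 0.93·0.19 / (0.81·0.07) = 3.116.
Smallest integer k = 4.

4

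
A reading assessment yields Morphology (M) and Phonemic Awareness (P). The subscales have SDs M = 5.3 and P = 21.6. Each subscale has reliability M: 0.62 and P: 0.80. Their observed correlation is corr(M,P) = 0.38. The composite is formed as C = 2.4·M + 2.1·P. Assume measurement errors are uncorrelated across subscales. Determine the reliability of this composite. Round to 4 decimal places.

Var(C) = 2.4²·5.3² + 2.1²·21.6² + 2·[5.04·5.3·21.6·0.38] = 2219.33 + 438.504 = 2657.83.
With uncorrelated errors the cross-covariances are all true-score covariance, so they carry over unchanged; only the diagonal terms shrink to ρᵢσᵢ².
True-score variance = [2.4²·5.3²·0.62 + 2.1²·21.6²·0.80] + 438.504 = 1746.34 + 438.504 = 2184.84.
Reliability = 2184.84 / 2657.83 = 0.8220.

0.8220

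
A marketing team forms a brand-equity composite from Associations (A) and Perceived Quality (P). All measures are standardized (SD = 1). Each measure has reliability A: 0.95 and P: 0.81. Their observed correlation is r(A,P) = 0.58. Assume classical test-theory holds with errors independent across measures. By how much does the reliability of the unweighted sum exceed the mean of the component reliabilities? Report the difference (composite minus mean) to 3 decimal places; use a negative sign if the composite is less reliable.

Var(sum) = 2 + 1.16 = 3.16; true-score variance = 1.76 + 1.16 = 2.92; composite reliability = 0.9241.
Mean component reliability = 0.8800.
Difference = 0.9241 − 0.8800 = 0.044.

0.044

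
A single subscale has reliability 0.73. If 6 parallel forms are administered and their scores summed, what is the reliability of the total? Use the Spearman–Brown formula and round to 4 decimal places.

ρ_k = kρ / (1 + (k−1)ρ) = 6·0.73 / (1 + 5·0.73) = 4.380 / 4.650 = 0.9419.

0.9419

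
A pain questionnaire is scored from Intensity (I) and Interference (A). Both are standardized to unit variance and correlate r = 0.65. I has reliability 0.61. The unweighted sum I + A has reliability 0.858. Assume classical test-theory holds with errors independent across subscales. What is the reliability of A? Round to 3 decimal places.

Var(I+A) = 2 + 2·0.65 = 3.300.
True-score variance = ρ_I + ρ_A + 2·0.65, so 0.858 = (0.61 + ρ_A + 1.30) / 3.300.
ρ_A = 0.858·3.300 − 0.61 − 1.30 = 0.921.

0.921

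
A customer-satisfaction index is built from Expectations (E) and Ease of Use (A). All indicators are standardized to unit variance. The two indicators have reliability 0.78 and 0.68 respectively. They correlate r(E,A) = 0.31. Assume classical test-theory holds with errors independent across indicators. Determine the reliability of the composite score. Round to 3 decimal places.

Var(E+A) = 2 + 2·[0.31] = 2 + 0.62 = 2.62.
Because errors are independent across components, Cov(Tᵢ,Tⱼ) = Cov(Xᵢ,Xⱼ); the off-diagonal part of the true-score variance is the same as above.
True-score variance = [0.78 + 0.68] + 0.62 = 1.46 + 0.62 = 2.08.
Reliability = 2.08 / 2.62 = 0.794.

0.794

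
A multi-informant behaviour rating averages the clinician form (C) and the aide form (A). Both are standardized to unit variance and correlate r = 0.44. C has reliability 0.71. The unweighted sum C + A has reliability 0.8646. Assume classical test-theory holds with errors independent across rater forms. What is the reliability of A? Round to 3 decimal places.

0.900

Var(C+A) = 2 + 2·0.44 = 2.880.
True-score variance = ρ_C + ρ_A + 2·0.44, so 0.8646 = (0.71 + ρ_A + 0.88) / 2.880.
ρ_A = 0.8646·2.880 − 0.71 − 0.88 = 0.900.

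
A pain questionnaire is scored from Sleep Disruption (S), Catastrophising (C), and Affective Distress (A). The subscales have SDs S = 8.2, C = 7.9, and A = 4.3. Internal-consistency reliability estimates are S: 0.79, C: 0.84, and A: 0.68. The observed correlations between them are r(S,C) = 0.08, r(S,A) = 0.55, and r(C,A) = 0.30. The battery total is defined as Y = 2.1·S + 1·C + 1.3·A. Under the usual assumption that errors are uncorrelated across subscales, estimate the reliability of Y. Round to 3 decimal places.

0.849

Var(Y) = 2.1²·8.2² + 7.9² + 1.3²·4.3² + 2·[2.1·8.2·7.9·0.08 + 2.73·8.2·4.3·0.55 + 1.3·7.9·4.3·0.30] = 390.186 + 154.148 = 544.335.
Because errors are independent across components, Cov(Tᵢ,Tⱼ) = Cov(Xᵢ,Xⱼ); the off-diagonal part of the true-score variance is the same as above.
True-score variance = [2.1²·8.2²·0.79 + 7.9²·0.84 + 1.3²·4.3²·0.68] + 154.148 = 307.931 + 154.148 = 462.079.
Reliability = 462.079 / 544.335 = 0.849.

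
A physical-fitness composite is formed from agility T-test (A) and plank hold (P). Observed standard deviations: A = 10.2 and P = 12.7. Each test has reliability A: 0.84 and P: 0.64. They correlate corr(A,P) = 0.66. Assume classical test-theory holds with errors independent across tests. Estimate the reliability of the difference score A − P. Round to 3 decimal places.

Var(A−P) = 10.2² + 12.7² − 2·10.2·12.7·0.66 = 265.33 − 170.993 = 94.3372.
Under uncorrelated errors the observed covariances equal the true-score covariances, so only the own-variance terms attenuate.
True-score variance = [10.2²·0.84 + 12.7²·0.64] − 170.993 = 190.619 − 170.993 = 19.6264.
Reliability = 19.6264 / 94.3372 = 0.208.

0.208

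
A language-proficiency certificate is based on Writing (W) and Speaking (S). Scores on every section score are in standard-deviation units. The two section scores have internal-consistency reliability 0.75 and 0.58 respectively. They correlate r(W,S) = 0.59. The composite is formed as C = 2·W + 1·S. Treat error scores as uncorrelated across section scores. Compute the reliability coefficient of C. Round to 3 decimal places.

0.807

Var(C) = 2² + 1 + 2·[2·0.59] = 5 + 2.36 = 7.36.
Because errors are independent across components, Cov(Tᵢ,Tⱼ) = Cov(Xᵢ,Xⱼ); the off-diagonal part of the true-score variance is the same as above.
True-score variance = [2²·0.75 + 0.58] + 2.36 = 3.58 + 2.36 = 5.94.
Reliability = 5.94 / 7.36 = 0.807.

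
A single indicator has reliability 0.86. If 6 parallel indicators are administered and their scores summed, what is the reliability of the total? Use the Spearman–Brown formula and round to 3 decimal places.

0.974

ρ_k = kρ / (1 + (k−1)ρ) = 6·0.86 / (1 + 5·0.86) = 5.160 / 5.300 = 0.974.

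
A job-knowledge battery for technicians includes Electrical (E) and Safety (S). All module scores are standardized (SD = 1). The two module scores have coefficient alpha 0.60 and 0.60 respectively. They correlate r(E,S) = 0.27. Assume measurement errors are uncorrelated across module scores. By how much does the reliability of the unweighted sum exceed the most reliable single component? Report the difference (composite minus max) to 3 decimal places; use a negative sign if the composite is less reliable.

Var(sum) = 2 + 0.54 = 2.54; true-score variance = 1.2 + 0.54 = 1.74; composite reliability = 0.6850.
Max component reliability = 0.6000.
Difference = 0.6850 − 0.6000 = 0.085.

0.085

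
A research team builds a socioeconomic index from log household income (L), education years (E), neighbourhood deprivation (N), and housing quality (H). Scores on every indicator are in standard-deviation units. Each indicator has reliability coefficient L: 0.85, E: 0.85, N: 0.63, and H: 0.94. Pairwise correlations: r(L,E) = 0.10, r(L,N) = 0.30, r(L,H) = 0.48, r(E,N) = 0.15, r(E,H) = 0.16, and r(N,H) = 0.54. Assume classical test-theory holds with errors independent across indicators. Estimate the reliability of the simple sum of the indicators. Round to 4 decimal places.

0.9021

Var(L+E+N+H) = 4 + 2·[0.10 + 0.30 + 0.48 + 0.15 + 0.16 + 0.54] = 4 + 3.46 = 7.46.
Because errors are independent across components, Cov(Tᵢ,Tⱼ) = Cov(Xᵢ,Xⱼ); the off-diagonal part of the true-score variance is the same as above.
True-score variance = [0.85 + 0.85 + 0.63 + 0.94] + 3.46 = 3.27 + 3.46 = 6.73.
Reliability = 6.73 / 7.46 = 0.9021.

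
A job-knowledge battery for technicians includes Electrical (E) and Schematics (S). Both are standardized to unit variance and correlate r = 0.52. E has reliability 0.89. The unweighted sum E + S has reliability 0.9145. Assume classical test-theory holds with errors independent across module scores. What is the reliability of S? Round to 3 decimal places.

Var(E+S) = 2 + 2·0.52 = 3.040.
True-score variance = ρ_E + ρ_S + 2·0.52, so 0.9145 = (0.89 + ρ_S + 1.04) / 3.040.
ρ_S = 0.9145·3.040 − 0.89 − 1.04 = 0.850.

0.850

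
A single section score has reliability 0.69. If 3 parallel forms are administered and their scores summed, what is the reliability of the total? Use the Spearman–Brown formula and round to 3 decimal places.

0.870

ρ_k = kρ / (1 + (k−1)ρ) = 3·0.69 / (1 + 2·0.69) = 2.070 / 2.380 = 0.870.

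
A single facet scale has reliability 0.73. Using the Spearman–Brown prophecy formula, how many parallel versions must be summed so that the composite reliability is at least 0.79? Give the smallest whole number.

k ≥ ρ*(1−ρ₁)/(ρ₁(1−ρ*)) = 0.79·0.27 / (0.73·0.21) = 1.391.
Smallest integer k = 2.

2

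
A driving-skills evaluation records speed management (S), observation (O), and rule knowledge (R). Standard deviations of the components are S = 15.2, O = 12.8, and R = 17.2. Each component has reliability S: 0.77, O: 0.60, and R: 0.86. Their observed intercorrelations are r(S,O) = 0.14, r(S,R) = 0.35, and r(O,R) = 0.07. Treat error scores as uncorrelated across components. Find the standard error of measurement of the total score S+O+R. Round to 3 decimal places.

Var(total) = 690.72 + 268.307 = 959.027.
True-score variance = 530.627 + 268.307 = 798.934, so reliability = 0.8331.
Error variance = 959.027 − 798.934 = 160.093; SEM = √160.093 = 12.653.

12.653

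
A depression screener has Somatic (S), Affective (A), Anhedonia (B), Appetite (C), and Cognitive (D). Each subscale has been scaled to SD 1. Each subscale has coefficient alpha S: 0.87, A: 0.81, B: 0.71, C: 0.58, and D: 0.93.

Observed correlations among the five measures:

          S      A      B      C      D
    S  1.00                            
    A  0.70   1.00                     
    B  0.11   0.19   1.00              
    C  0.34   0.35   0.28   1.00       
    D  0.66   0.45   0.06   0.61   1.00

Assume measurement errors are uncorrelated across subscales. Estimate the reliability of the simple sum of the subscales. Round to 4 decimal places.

0.9120

Var(S+A+B+C+D) = 5 + 2·[0.70 + 0.11 + 0.34 + 0.66 + 0.19 + 0.35 + 0.45 + 0.28 + 0.06 + 0.61] = 5 + 7.5 = 12.5.
Under uncorrelated errors the observed covariances equal the true-score covariances, so only the own-variance terms attenuate.
True-score variance = [0.87 + 0.81 + 0.71 + 0.58 + 0.93] + 7.5 = 3.9 + 7.5 = 11.4.
Reliability = 11.4 / 12.5 = 0.9120.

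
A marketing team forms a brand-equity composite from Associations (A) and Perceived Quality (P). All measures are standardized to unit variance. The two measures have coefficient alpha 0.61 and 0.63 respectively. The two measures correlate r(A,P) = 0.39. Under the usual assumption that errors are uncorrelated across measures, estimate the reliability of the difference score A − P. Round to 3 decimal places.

0.377

Var(A−P) = 1 + 1 − 2·0.39 = 2 − 0.78 = 1.22.
With uncorrelated errors the cross-covariances are all true-score covariance, so they carry over unchanged; only the diagonal terms shrink to ρᵢσᵢ².
True-score variance = [0.61 + 0.63] − 0.78 = 1.24 − 0.78 = 0.46.
Reliability = 0.46 / 1.22 = 0.377.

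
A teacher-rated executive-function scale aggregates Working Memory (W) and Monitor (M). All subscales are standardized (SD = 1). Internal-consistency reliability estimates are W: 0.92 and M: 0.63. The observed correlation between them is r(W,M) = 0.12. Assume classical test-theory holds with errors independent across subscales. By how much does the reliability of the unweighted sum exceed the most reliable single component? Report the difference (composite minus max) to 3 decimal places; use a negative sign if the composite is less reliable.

-0.121

Var(sum) = 2 + 0.24 = 2.24; true-score variance = 1.55 + 0.24 = 1.79; composite reliability = 0.7991.
Max component reliability = 0.9200.
Difference = 0.7991 − 0.9200 = -0.121.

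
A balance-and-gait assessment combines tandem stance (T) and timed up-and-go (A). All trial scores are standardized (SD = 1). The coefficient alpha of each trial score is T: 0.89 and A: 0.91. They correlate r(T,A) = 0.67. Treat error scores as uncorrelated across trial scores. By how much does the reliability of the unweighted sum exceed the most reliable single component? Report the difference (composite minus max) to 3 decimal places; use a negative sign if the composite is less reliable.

Var(sum) = 2 + 1.34 = 3.34; true-score variance = 1.8 + 1.34 = 3.14; composite reliability = 0.9401.
Max component reliability = 0.9100.
Difference = 0.9401 − 0.9100 = 0.030.

0.030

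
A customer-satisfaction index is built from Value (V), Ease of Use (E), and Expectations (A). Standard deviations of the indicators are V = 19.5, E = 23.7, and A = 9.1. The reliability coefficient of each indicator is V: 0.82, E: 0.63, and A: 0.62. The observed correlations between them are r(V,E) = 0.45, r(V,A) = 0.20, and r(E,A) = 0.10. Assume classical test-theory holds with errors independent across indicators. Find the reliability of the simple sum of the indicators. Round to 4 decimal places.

0.8021

Var(V+E+A) = 19.5² + 23.7² + 9.1² + 2·[19.5·23.7·0.45 + 19.5·9.1·0.20 + 23.7·9.1·0.10] = 1024.75 + 530.049 = 1554.8.
Under uncorrelated errors the observed covariances equal the true-score covariances, so only the own-variance terms attenuate.
True-score variance = [19.5²·0.82 + 23.7²·0.63 + 9.1²·0.62] + 530.049 = 717.012 + 530.049 = 1247.06.
Reliability = 1247.06 / 1554.8 = 0.8021.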